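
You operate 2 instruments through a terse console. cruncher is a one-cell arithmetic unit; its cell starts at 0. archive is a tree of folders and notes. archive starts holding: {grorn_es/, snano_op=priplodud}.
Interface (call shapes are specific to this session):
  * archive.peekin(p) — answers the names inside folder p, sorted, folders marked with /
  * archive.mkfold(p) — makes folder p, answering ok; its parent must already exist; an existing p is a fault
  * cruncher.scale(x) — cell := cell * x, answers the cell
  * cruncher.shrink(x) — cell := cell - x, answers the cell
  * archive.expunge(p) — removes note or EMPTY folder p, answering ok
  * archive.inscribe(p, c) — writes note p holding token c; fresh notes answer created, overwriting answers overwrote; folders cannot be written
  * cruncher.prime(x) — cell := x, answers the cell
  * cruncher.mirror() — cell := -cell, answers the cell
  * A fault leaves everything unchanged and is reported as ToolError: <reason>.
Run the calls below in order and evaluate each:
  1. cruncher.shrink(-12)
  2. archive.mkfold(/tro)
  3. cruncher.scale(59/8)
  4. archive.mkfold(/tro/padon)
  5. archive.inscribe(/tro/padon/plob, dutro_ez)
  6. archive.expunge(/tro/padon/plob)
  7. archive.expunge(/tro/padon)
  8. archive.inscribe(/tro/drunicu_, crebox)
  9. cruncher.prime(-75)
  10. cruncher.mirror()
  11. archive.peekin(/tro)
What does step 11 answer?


% cruncher.shrink x='-12'
[out] 12
% archive.mkfold p='/tro'
[out] ok
% cruncher.scale x='59/8'
[out] 177/2
% archive.mkfold p='/tro/padon'
[out] ok
% archive.inscribe p='/tro/padon/plob' c='dutro_ez'
[out] created
% archive.expunge p='/tro/padon/plob'
[out] ok
% archive.expunge p='/tro/padon'
[out] ok
% archive.inscribe p='/tro/drunicu_' c='crebox'
[out] created
% cruncher.prime x='-75'
[out] -75
% cruncher.mirror
[out] 75
% archive.peekin p='/tro'
[out] [drunicu_]

Answer: [drunicu_]


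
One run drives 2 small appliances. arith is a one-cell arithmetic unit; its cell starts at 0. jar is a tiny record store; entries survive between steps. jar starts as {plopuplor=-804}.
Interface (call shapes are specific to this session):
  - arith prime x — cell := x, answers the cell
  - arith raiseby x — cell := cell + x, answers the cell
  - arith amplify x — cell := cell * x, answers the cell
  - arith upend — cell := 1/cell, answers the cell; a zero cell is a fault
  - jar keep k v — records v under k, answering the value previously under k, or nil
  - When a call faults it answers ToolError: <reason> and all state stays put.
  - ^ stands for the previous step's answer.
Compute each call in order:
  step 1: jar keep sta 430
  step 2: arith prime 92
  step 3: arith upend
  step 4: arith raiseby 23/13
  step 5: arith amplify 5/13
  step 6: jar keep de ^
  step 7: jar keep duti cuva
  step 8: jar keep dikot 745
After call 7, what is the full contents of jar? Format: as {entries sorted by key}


I invoke jar keep passing k='sta', v='430', — result: nil.
I try arith prime passing x='92', which returns 92.
I try arith upend(), yielding 1/92.
Using arith raiseby passing x='23/13', and get 2129/1196.
Next I call arith amplify passing x='5/13': 10645/15548.
I invoke jar keep passing k='de', v='^', → nil.
I call jar keep passing k='duti', v='cuva', and get nil.
Then jar keep passing k='dikot', v='745', → nil.

Answer: {de=10645/15548, duti=cuva, plopuplor=-804, sta=430}


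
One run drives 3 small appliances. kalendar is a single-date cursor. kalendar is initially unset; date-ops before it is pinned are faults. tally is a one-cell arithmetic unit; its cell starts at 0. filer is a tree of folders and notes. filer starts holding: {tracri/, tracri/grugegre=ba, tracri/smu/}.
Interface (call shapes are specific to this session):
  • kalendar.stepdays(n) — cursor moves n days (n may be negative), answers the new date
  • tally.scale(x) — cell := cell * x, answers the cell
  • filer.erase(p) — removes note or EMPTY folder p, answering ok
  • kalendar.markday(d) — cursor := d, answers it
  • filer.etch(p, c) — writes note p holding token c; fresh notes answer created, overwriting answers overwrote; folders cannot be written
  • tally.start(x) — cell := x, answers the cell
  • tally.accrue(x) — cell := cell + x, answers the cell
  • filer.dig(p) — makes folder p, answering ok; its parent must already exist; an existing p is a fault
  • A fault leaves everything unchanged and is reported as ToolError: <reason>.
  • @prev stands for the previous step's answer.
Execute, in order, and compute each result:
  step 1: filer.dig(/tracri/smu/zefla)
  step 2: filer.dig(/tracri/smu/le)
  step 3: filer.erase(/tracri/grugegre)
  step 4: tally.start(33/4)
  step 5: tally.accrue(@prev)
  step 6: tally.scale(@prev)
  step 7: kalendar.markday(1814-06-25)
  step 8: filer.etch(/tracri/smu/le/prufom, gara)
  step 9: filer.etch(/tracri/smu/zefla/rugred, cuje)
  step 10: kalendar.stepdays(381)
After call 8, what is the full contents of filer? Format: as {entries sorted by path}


Act: dig[p→/tracri/smu/zefla]
Obs: ok
Act: dig[p→/tracri/smu/le]
Obs: ok
Act: erase[p→/tracri/grugegre]
Obs: ok
Act: start[x→33/4]
Obs: 33/4
Act: accrue[x→@prev]
Obs: 33/2
Act: scale[x→@prev]
Obs: 1089/4
Act: markday[d→1814-06-25]
Obs: 1814-06-25
Act: etch[p→/tracri/smu/le/prufom; c→gara]
Obs: created
Act: etch[p→/tracri/smu/zefla/rugred; c→cuje]
Obs: created
Act: stepdays[n→381]
Obs: 1815-07-11

Answer: {tracri/, tracri/smu/, tracri/smu/le/, tracri/smu/le/prufom=gara, tracri/smu/zefla/}


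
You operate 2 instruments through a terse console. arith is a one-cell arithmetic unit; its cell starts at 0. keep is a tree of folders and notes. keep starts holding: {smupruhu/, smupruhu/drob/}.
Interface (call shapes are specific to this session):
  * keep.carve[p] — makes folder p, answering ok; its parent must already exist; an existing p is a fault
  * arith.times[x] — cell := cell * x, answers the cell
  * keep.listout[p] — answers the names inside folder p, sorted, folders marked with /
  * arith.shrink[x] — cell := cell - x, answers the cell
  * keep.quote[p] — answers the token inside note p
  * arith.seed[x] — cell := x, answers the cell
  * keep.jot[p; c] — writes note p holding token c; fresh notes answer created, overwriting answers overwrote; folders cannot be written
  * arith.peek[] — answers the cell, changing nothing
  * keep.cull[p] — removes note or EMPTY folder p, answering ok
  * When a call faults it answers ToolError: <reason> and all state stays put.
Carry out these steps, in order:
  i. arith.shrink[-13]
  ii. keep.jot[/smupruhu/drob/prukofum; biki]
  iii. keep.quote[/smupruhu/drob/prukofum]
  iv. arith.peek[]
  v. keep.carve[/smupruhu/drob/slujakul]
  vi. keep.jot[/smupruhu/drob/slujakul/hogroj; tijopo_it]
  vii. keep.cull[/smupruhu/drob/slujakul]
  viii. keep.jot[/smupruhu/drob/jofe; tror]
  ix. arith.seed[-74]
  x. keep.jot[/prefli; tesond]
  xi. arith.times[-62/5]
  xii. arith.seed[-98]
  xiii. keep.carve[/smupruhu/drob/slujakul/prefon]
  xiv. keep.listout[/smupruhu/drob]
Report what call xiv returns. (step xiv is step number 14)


Answer: [jofe, prukofum, slujakul/]

Derivation:
==> arith.shrink(x='-13')
<== 13
==> keep.jot(p='/smupruhu/drob/prukofum', c='biki')
<== created
==> keep.quote(p='/smupruhu/drob/prukofum')
<== biki
==> arith.peek()
<== 13
==> keep.carve(p='/smupruhu/drob/slujakul')
<== ok
==> keep.jot(p='/smupruhu/drob/slujakul/hogroj', c='tijopo_it')
<== created
==> keep.cull(p='/smupruhu/drob/slujakul')
<== ToolError: not empty
==> keep.jot(p='/smupruhu/drob/jofe', c='tror')
<== created
==> arith.seed(x='-74')
<== -74
==> keep.jot(p='/prefli', c='tesond')
<== created
==> arith.times(x='-62/5')
<== 4588/5
==> arith.seed(x='-98')
<== -98
==> keep.carve(p='/smupruhu/drob/slujakul/prefon')
<== ok
==> keep.listout(p='/smupruhu/drob')
<== [jofe, prukofum, slujakul/]


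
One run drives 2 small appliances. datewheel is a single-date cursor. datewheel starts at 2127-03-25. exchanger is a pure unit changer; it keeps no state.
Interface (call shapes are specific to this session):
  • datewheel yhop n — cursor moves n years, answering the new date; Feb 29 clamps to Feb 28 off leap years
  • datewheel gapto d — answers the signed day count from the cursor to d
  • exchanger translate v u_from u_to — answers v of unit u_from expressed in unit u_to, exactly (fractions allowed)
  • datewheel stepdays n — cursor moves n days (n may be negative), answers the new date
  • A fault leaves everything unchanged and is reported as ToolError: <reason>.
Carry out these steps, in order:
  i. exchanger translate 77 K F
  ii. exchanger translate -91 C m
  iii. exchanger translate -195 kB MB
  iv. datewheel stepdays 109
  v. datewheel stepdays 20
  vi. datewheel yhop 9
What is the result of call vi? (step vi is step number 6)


Answer: 2136-08-01

Derivation:
→ exchanger translate(v: 77, u_from: K, u_to: F)
← -32107/100
→ exchanger translate(v: -91, u_from: C, u_to: m)
← ToolError: incompatible units
→ exchanger translate(v: -195, u_from: kB, u_to: MB)
← -39/200
→ datewheel stepdays(n: 109)
← 2127-07-12
→ datewheel stepdays(n: 20)
← 2127-08-01
→ datewheel yhop(n: 9)
← 2136-08-01


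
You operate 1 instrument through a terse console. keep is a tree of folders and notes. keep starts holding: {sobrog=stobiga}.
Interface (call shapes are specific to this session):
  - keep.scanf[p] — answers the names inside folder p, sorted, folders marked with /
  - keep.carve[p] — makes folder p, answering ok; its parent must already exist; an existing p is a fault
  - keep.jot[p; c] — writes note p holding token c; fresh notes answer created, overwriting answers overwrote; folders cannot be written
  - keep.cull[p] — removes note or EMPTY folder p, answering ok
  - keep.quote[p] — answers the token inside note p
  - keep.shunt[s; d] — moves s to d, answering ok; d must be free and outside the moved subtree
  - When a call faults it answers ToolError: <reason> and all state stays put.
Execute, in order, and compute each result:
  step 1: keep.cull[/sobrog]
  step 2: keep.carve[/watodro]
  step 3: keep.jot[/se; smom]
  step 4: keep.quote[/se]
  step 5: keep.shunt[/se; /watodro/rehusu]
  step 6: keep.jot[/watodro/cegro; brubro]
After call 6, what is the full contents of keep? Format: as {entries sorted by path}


# cull(p='/sobrog') -> ok
# carve(p='/watodro') -> ok
# jot(p='/se', c='smom') -> created
# quote(p='/se') -> smom
# shunt(s='/se', d='/watodro/rehusu') -> ok
# jot(p='/watodro/cegro', c='brubro') -> created

Answer: {watodro/, watodro/cegro=brubro, watodro/rehusu=smom}


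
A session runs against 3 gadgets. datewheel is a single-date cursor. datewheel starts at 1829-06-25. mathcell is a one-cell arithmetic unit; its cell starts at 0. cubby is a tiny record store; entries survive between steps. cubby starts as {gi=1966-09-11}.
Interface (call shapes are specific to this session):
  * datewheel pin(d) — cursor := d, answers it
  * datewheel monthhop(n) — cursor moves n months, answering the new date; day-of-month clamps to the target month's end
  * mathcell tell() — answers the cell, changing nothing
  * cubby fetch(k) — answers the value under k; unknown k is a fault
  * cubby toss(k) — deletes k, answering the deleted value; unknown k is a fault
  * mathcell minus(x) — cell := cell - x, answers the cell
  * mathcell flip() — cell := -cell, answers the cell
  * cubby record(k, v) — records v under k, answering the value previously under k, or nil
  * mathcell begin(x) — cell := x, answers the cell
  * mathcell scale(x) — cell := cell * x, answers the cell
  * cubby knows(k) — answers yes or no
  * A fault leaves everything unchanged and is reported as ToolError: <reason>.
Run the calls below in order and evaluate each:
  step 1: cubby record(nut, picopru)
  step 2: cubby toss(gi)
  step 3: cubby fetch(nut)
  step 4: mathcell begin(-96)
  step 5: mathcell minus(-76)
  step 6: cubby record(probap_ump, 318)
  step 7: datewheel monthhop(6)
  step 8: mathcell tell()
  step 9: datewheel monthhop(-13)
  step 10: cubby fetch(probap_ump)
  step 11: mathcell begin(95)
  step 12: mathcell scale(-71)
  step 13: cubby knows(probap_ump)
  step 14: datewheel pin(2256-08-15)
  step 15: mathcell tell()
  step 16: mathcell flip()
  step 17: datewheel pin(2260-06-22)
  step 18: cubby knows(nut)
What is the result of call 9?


;; cubby record(nut, picopru) : nil
;; cubby toss(gi) : 1966-09-11
;; cubby fetch(nut) : picopru
;; mathcell begin(-96) : -96
;; mathcell minus(-76) : -20
;; cubby record(probap_ump, 318) : nil
;; datewheel monthhop(6) : 1829-12-25
;; mathcell tell() : -20
;; datewheel monthhop(-13) : 1828-11-25
;; cubby fetch(probap_ump) : 318
;; mathcell begin(95) : 95
;; mathcell scale(-71) : -6745
;; cubby knows(probap_ump) : yes
;; datewheel pin(2256-08-15) : 2256-08-15
;; mathcell tell() : -6745
;; mathcell flip() : 6745
;; datewheel pin(2260-06-22) : 2260-06-22
;; cubby knows(nut) : yes

Answer: 1828-11-25


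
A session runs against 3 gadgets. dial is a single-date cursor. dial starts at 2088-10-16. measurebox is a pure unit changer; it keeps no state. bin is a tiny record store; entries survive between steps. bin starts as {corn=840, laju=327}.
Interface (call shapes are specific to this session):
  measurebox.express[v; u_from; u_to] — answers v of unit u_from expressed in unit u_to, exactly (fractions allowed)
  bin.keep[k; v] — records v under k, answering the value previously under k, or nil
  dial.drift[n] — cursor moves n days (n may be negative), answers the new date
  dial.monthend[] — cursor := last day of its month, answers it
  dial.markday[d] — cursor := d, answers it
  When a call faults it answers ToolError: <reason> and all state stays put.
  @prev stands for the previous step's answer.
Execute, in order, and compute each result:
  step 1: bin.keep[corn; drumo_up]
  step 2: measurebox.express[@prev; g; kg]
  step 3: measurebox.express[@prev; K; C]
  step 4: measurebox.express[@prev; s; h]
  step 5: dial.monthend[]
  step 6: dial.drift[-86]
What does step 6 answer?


Answer: 2088-08-06

Derivation:
// 1. bin.keep(k='corn', v='drumo_up') ~> 840
// 2. measurebox.express(v='@prev', u_from='g', u_to='kg') ~> 21/25
// 3. measurebox.express(v='@prev', u_from='K', u_to='C') ~> -27231/100
// 4. measurebox.express(v='@prev', u_from='s', u_to='h') ~> -9077/120000
// 5. dial.monthend() ~> 2088-10-31
// 6. dial.drift(n='-86') ~> 2088-08-06


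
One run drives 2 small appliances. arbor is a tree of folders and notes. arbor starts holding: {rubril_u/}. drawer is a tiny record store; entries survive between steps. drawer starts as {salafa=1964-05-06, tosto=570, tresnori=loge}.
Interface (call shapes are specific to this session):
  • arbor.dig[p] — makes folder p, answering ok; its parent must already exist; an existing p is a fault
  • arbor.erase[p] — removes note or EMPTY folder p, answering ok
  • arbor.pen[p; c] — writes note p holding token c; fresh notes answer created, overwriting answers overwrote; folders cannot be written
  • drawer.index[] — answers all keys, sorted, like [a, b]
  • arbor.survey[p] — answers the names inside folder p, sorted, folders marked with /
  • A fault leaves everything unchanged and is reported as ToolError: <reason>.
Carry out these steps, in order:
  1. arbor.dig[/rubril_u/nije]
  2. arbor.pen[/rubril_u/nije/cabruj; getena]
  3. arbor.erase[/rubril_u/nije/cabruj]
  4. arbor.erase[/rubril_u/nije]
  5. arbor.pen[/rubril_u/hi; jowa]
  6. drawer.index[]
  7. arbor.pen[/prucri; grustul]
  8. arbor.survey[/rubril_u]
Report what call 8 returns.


Answer: [hi]

Derivation:
$ arbor.dig p='/rubril_u/nije'
:: ok
$ arbor.pen p='/rubril_u/nije/cabruj' c='getena'
:: created
$ arbor.erase p='/rubril_u/nije/cabruj'
:: ok
$ arbor.erase p='/rubril_u/nije'
:: ok
$ arbor.pen p='/rubril_u/hi' c='jowa'
:: created
$ drawer.index
:: [salafa, tosto, tresnori]
$ arbor.pen p='/prucri' c='grustul'
:: created
$ arbor.survey p='/rubril_u'
:: [hi]


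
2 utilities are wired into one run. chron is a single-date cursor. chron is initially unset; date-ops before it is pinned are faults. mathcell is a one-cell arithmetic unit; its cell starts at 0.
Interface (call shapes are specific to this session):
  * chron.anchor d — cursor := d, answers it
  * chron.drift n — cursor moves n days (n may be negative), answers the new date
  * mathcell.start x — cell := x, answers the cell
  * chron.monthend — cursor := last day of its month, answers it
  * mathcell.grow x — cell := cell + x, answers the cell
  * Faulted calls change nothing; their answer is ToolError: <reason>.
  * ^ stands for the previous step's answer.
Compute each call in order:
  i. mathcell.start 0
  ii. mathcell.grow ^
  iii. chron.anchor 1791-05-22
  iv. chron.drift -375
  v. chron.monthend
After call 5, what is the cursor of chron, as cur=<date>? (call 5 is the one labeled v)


Answer: cur=1790-05-31

Derivation:
> mathcell.start x=0
[out] 0
> mathcell.grow x=^
[out] 0
> chron.anchor d=1791-05-22
[out] 1791-05-22
> chron.drift n=-375
[out] 1790-05-12
> chron.monthend
[out] 1790-05-31


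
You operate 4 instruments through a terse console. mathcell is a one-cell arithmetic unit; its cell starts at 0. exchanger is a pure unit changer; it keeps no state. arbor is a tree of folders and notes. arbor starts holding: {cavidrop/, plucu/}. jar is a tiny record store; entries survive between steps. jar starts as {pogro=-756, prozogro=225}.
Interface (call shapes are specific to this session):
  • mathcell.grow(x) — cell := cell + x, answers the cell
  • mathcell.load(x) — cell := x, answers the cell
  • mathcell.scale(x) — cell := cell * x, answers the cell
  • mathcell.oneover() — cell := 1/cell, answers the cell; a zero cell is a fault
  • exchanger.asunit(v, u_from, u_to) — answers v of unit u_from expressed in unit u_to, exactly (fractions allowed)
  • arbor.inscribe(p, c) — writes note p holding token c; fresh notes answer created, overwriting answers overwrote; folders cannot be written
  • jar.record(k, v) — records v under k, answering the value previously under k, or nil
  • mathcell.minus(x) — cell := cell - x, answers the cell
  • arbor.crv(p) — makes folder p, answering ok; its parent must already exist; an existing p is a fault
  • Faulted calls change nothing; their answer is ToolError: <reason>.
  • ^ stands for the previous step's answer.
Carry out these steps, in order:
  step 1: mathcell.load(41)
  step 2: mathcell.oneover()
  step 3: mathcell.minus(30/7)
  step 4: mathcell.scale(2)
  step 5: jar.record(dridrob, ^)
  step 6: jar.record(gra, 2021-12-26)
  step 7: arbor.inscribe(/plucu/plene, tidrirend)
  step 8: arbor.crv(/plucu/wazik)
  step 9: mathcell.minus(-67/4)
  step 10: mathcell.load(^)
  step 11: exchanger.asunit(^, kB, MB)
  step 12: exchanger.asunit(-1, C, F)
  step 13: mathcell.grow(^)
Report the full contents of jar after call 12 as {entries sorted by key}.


Answer: {dridrob=-2446/287, gra=2021-12-26, pogro=-756, prozogro=225}

Derivation:
Now I run load passing x='41', and see 41.
I use oneover(), and see 1/41.
I run minus passing x='30/7', giving -1223/287.
Using scale passing x='2', and see -2446/287.
Next I call record passing k='dridrob', v='^', and get nil.
Calling record passing k='gra', v='2021-12-26', giving nil.
I use inscribe passing p='/plucu/plene', c='tidrirend', and observe created.
Then crv passing p='/plucu/wazik', → ok.
Using minus passing x='-67/4', yielding 9445/1148.
I run load passing x='^', and get 9445/1148.
Invoking asunit passing v='^', u_from='kB', u_to='MB', and see 1889/229600.
I run asunit passing v='-1', u_from='C', u_to='F', — result: 151/5.
I use grow passing x='^', — result: 220573/5740.


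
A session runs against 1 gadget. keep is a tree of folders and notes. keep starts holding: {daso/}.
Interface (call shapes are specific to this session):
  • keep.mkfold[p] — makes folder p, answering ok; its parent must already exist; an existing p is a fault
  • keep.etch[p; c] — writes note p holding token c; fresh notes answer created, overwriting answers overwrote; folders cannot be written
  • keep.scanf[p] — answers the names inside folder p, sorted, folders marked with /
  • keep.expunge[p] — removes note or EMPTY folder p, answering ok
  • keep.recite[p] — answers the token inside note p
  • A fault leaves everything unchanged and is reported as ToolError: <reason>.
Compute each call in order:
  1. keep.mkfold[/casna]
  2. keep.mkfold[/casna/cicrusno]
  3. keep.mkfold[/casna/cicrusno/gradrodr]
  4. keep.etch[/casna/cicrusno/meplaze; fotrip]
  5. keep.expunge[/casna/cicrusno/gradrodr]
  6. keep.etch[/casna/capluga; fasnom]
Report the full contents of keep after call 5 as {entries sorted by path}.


% 1. mkfold(p=/casna) -> ok
% 2. mkfold(p=/casna/cicrusno) -> ok
% 3. mkfold(p=/casna/cicrusno/gradrodr) -> ok
% 4. etch(p=/casna/cicrusno/meplaze, c=fotrip) -> created
% 5. expunge(p=/casna/cicrusno/gradrodr) -> ok
% 6. etch(p=/casna/capluga, c=fasnom) -> created

Answer: {casna/, casna/cicrusno/, casna/cicrusno/meplaze=fotrip, daso/}


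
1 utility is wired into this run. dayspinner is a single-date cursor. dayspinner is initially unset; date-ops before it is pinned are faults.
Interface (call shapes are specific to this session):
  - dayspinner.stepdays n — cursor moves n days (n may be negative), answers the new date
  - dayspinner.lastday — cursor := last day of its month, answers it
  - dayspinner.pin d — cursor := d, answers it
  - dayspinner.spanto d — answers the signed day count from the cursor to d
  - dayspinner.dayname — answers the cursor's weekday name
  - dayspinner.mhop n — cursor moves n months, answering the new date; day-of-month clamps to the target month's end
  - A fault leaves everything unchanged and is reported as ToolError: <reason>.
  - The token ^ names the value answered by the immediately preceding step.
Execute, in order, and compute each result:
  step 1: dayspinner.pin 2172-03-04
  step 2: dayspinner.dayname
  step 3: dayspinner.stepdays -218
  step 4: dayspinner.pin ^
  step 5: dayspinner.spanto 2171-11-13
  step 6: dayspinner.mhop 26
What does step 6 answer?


! 1. dayspinner.pin(d→2172-03-04) ~> 2172-03-04
! 2. dayspinner.dayname() ~> Wednesday
! 3. dayspinner.stepdays(n→-218) ~> 2171-07-30
! 4. dayspinner.pin(d→^) ~> 2171-07-30
! 5. dayspinner.spanto(d→2171-11-13) ~> 106
! 6. dayspinner.mhop(n→26) ~> 2173-09-30

Answer: 2173-09-30


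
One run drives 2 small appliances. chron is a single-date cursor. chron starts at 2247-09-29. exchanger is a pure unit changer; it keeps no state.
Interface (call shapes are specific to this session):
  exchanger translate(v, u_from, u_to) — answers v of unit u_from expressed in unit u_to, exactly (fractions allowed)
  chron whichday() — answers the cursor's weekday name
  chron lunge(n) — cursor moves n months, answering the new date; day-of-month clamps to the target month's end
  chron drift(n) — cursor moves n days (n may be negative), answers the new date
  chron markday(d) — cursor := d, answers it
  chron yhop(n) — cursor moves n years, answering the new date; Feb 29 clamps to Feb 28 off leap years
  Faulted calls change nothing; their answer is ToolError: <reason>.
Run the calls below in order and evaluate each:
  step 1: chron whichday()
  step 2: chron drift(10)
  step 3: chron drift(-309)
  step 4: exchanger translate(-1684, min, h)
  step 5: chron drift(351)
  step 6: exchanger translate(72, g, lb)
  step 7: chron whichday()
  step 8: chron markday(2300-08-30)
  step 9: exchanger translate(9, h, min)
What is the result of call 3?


Answer: 2246-12-04

Derivation:
[in] chron whichday
= Wednesday
[in] chron drift n→10
= 2247-10-09
[in] chron drift n→-309
= 2246-12-04
[in] exchanger translate v→-1684 u_from→min u_to→h
= -421/15
[in] chron drift n→351
= 2247-11-20
[in] exchanger translate v→72 u_from→g u_to→lb
= 7200000/45359237
[in] chron whichday
= Saturday
[in] chron markday d→2300-08-30
= 2300-08-30
[in] exchanger translate v→9 u_from→h u_to→min
= 540


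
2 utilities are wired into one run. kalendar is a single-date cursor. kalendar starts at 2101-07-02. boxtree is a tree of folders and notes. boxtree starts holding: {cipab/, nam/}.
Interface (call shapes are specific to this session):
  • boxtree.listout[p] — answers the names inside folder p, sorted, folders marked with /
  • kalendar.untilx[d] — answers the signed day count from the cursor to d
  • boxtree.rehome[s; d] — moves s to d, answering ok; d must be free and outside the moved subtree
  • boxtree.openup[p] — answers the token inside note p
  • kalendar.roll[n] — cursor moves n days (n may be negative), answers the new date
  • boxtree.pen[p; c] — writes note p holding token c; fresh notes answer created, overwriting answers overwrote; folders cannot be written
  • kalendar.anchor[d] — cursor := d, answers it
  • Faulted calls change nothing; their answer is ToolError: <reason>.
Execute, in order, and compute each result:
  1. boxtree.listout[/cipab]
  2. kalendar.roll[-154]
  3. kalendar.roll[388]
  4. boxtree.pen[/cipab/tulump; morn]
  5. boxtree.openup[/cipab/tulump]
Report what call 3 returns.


Now I run boxtree.listout using p: /cipab, and observe [].
I use kalendar.roll using n: -154, and see 2101-01-29.
I call kalendar.roll using n: 388, — result: 2102-02-21.
I call boxtree.pen using p: /cipab/tulump, c: morn, and observe created.
I invoke boxtree.openup using p: /cipab/tulump, and observe morn.

Answer: 2102-02-21


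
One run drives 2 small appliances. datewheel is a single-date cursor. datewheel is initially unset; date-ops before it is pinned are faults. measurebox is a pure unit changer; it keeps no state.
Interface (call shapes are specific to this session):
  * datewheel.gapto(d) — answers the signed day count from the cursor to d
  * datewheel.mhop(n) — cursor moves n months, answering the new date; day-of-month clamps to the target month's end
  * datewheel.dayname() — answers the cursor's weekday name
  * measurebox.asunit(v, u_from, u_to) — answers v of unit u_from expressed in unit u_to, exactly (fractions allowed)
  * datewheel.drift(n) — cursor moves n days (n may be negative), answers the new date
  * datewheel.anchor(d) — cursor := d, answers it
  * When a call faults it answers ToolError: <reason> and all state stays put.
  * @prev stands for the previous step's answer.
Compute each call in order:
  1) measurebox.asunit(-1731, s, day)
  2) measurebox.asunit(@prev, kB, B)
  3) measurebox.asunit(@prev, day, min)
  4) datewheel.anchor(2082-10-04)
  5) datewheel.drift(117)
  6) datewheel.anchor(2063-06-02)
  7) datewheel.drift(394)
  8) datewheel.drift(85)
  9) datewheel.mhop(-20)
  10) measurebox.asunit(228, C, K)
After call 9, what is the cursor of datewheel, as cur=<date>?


Answer: cur=2063-01-23

Derivation:
Invoking measurebox.asunit on -1731, s, day, → -577/28800.
I call measurebox.asunit on @prev, kB, B, yielding -2885/144.
I invoke measurebox.asunit on @prev, day, min: -28850.
Next I call datewheel.anchor on 2082-10-04, — result: 2082-10-04.
Invoking datewheel.drift on 117, yielding 2083-01-29.
Using datewheel.anchor on 2063-06-02, giving 2063-06-02.
I invoke datewheel.drift on 394, giving 2064-06-30.
Calling datewheel.drift on 85, → 2064-09-23.
I try datewheel.mhop on -20, and see 2063-01-23.
I invoke measurebox.asunit on 228, C, K, giving 10023/20.


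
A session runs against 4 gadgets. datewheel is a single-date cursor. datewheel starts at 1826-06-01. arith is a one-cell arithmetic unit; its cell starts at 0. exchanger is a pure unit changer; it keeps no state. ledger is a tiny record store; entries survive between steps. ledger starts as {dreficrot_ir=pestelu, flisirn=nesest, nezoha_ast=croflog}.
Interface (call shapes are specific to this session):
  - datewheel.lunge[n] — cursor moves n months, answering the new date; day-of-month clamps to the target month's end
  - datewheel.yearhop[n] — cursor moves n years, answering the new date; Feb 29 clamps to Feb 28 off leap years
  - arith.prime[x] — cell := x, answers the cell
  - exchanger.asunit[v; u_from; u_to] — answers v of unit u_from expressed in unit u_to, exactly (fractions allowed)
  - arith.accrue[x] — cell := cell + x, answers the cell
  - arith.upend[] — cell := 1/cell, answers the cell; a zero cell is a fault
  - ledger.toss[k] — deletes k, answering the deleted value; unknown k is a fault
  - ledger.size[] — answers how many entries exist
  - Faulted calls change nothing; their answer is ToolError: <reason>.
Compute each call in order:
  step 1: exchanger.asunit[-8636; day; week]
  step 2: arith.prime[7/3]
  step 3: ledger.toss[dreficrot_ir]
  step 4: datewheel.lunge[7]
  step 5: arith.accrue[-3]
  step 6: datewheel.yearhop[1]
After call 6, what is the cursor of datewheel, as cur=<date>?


Answer: cur=1828-01-01

Derivation:
·→ asunit(v→-8636, u_from→day, u_to→week)
·← -8636/7
·→ prime(x→7/3)
·← 7/3
·→ toss(k→dreficrot_ir)
·← pestelu
·→ lunge(n→7)
·← 1827-01-01
·→ accrue(x→-3)
·← -2/3
·→ yearhop(n→1)
·← 1828-01-01


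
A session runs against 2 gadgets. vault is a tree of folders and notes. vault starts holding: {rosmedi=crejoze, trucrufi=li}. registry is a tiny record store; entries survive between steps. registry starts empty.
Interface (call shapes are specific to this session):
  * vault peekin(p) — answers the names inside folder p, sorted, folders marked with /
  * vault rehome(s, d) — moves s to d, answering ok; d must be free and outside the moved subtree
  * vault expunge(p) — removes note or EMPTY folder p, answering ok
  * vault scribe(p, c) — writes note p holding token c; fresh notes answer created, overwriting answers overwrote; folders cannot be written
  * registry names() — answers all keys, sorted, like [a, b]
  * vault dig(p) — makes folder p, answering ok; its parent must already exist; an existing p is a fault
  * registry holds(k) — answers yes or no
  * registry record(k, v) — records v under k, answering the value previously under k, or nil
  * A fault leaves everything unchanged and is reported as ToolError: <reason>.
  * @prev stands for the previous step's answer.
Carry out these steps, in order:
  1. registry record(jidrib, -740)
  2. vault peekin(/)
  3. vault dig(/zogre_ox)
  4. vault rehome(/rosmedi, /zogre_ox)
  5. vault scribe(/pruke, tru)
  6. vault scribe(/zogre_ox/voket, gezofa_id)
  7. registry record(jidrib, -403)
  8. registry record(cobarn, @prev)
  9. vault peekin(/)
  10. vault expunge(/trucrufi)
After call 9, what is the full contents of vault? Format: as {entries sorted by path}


> registry record k→jidrib v→-740
  nil
> vault peekin p→/
  [rosmedi, trucrufi]
> vault dig p→/zogre_ox
  ok
> vault rehome s→/rosmedi d→/zogre_ox
  ToolError: exists
> vault scribe p→/pruke c→tru
  created
> vault scribe p→/zogre_ox/voket c→gezofa_id
  created
> registry record k→jidrib v→-403
  -740
> registry record k→cobarn v→@prev
  nil
> vault peekin p→/
  [pruke, rosmedi, trucrufi, zogre_ox/]
> vault expunge p→/trucrufi
  ok

Answer: {pruke=tru, rosmedi=crejoze, trucrufi=li, zogre_ox/, zogre_ox/voket=gezofa_id}


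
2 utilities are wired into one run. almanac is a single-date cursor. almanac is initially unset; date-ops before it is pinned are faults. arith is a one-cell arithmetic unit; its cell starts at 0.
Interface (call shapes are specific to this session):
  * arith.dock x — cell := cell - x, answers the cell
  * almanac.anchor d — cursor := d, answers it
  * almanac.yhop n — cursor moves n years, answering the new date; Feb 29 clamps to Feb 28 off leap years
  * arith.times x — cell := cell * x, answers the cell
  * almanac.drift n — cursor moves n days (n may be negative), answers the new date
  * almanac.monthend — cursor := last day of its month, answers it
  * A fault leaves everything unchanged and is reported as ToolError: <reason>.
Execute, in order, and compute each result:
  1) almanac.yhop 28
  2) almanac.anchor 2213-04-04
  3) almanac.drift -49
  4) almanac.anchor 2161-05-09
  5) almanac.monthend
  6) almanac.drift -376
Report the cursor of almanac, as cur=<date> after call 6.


[in] almanac.yhop n=28
[out] ToolError: no date set
[in] almanac.anchor d=2213-04-04
[out] 2213-04-04
[in] almanac.drift n=-49
[out] 2213-02-14
[in] almanac.anchor d=2161-05-09
[out] 2161-05-09
[in] almanac.monthend
[out] 2161-05-31
[in] almanac.drift n=-376
[out] 2160-05-20

Answer: cur=2160-05-20


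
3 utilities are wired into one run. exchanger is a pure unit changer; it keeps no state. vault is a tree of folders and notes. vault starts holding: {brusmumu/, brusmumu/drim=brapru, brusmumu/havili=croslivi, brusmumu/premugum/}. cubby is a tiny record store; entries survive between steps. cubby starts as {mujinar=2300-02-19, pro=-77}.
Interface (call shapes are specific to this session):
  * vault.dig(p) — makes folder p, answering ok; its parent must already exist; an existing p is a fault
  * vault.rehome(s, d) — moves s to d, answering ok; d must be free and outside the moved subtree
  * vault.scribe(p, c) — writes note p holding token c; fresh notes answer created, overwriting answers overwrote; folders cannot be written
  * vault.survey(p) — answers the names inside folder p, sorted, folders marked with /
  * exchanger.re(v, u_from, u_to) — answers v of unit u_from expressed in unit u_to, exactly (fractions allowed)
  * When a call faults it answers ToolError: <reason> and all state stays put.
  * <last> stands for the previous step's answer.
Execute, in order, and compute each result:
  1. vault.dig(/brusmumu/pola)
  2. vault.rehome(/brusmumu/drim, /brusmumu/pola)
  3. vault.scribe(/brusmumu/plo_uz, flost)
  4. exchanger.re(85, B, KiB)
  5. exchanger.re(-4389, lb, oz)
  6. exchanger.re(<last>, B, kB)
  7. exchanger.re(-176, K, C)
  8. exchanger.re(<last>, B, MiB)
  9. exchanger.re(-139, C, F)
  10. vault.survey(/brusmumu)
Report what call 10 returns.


Answer: [drim, havili, plo_uz, pola/, premugum/]

Derivation:
Then vault.dig using p='/brusmumu/pola', yielding ok.
I try vault.rehome using s='/brusmumu/drim', d='/brusmumu/pola': ToolError: exists.
Using vault.scribe using p='/brusmumu/plo_uz', c='flost': created.
I use exchanger.re using v='85', u_from='B', u_to='KiB', yielding 85/1024.
Next I call exchanger.re using v='-4389', u_from='lb', u_to='oz', and get -70224.
I invoke exchanger.re using v='<last>', u_from='B', u_to='kB', which returns -8778/125.
I try exchanger.re using v='-176', u_from='K', u_to='C': -8983/20.
I call exchanger.re using v='<last>', u_from='B', u_to='MiB': -8983/20971520.
Next I call exchanger.re using v='-139', u_from='C', u_to='F': -1091/5.
I invoke vault.survey using p='/brusmumu', → [drim, havili, plo_uz, pola/, premugum/].


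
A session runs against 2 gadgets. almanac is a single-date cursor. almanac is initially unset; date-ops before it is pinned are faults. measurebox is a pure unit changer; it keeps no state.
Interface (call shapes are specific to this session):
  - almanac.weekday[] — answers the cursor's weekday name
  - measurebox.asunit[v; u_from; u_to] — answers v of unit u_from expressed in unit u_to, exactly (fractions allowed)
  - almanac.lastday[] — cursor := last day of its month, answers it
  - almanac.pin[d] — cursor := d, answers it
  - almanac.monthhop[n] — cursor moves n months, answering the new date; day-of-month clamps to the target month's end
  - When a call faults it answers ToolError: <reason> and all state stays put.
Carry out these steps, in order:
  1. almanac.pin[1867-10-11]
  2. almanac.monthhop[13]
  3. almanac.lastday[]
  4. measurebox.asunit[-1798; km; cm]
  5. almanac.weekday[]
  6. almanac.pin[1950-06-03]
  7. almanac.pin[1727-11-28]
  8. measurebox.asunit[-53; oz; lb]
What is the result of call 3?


Answer: 1868-11-30

Derivation:
CALL almanac.pin[d: 1867-10-11]
RET  1867-10-11
CALL almanac.monthhop[n: 13]
RET  1868-11-11
CALL almanac.lastday[]
RET  1868-11-30
CALL measurebox.asunit[v: -1798; u_from: km; u_to: cm]
RET  -179800000
CALL almanac.weekday[]
RET  Monday
CALL almanac.pin[d: 1950-06-03]
RET  1950-06-03
CALL almanac.pin[d: 1727-11-28]
RET  1727-11-28
CALL measurebox.asunit[v: -53; u_from: oz; u_to: lb]
RET  -53/16


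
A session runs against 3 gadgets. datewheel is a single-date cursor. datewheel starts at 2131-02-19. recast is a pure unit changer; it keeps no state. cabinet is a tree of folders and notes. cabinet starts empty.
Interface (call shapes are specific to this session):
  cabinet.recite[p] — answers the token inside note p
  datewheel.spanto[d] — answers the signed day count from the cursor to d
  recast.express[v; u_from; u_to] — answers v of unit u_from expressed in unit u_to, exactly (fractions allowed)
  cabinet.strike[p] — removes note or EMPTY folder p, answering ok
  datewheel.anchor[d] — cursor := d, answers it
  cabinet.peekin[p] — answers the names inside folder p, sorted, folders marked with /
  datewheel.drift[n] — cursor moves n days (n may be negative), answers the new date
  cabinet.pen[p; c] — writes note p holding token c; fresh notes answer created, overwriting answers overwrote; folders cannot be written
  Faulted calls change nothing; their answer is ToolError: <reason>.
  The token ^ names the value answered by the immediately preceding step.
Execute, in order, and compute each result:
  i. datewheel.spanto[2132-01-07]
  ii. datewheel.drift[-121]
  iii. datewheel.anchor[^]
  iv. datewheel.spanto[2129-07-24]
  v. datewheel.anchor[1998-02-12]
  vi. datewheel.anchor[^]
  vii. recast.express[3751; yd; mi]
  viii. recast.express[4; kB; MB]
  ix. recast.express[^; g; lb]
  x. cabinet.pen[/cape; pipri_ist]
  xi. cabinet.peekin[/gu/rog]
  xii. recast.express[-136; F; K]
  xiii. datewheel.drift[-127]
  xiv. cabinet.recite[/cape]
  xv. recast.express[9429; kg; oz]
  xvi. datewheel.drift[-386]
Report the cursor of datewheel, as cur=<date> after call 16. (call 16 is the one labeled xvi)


Answer: cur=1996-09-17

Derivation:
I invoke datewheel.spanto passing d=2132-01-07, which returns 322.
Next I call datewheel.drift passing n=-121, — result: 2130-10-21.
Next I call datewheel.anchor passing d=^, and get 2130-10-21.
I use datewheel.spanto passing d=2129-07-24, and see -454.
I call datewheel.anchor passing d=1998-02-12, → 1998-02-12.
Calling datewheel.anchor passing d=^, which returns 1998-02-12.
I try recast.express passing v=3751, u_from=yd, u_to=mi, yielding 341/160.
Then recast.express passing v=4, u_from=kB, u_to=MB, — result: 1/250.
I use recast.express passing v=^, u_from=g, u_to=lb, and observe 400/45359237.
Invoking cabinet.pen passing p=/cape, c=pipri_ist, and get created.
Calling cabinet.peekin passing p=/gu/rog, and observe ToolError: not found.
I call recast.express passing v=-136, u_from=F, u_to=K: 10789/60.
I invoke datewheel.drift passing n=-127, and see 1997-10-08.
Next I call cabinet.recite passing p=/cape: pipri_ist.
Next I call recast.express passing v=9429, u_from=kg, u_to=oz, which returns 2155200000000/6479891.
Now I run datewheel.drift passing n=-386, which returns 1996-09-17.


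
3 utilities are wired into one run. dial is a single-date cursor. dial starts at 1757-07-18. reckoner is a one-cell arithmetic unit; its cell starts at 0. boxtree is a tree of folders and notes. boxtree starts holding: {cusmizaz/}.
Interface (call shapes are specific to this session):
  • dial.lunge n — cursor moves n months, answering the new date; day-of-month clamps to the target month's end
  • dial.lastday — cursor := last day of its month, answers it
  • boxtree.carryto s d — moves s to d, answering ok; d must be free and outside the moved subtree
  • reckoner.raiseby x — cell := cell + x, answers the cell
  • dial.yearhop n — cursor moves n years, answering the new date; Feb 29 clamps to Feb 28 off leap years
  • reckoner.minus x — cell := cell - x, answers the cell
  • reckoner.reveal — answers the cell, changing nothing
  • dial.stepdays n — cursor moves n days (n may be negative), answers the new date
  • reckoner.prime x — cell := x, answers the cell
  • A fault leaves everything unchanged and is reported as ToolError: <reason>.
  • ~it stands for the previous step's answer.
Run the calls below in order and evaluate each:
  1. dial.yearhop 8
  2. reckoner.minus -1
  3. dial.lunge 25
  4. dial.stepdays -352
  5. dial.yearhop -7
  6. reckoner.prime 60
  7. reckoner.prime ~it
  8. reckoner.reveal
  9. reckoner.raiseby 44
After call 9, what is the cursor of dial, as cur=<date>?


Answer: cur=1759-08-31

Derivation:
Do: dial.yearhop[n='8']
See: 1765-07-18
Do: reckoner.minus[x='-1']
See: 1
Do: dial.lunge[n='25']
See: 1767-08-18
Do: dial.stepdays[n='-352']
See: 1766-08-31
Do: dial.yearhop[n='-7']
See: 1759-08-31
Do: reckoner.prime[x='60']
See: 60
Do: reckoner.prime[x='~it']
See: 60
Do: reckoner.reveal[]
See: 60
Do: reckoner.raiseby[x='44']
See: 104
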